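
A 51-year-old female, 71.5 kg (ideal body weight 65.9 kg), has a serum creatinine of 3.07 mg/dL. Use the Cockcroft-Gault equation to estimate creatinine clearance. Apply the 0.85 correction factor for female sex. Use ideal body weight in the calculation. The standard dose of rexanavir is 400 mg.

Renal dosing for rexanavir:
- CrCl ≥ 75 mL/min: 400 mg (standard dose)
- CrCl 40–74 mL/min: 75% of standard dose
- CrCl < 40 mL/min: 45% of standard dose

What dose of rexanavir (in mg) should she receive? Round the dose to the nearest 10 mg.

180 mg

CrCl = (140 − 51) × 65.9 / (72 × 3.07) × 0.85 = 5865.1 / 221.04 × 0.85 ≈ 22.6 mL/min
CrCl ≈ 23 mL/min → bracket < 40 mL/min.
45% of 400 mg = 180 mg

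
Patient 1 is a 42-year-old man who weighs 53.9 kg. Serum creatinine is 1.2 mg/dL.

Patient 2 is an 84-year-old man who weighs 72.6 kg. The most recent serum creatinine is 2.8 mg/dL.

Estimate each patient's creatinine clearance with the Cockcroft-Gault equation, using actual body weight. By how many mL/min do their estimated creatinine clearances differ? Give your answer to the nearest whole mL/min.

Patient 1: CrCl = (140 − 42) × 53.9 / (72 × 1.2) = 5282.2 / 86.40 ≈ 61.1 mL/min
Patient 2: CrCl = (140 − 84) × 72.6 / (72 × 2.8) = 4065.6 / 201.60 ≈ 20.2 mL/min
|61.1 − 20.2| = 40.9 mL/min

41 mL/min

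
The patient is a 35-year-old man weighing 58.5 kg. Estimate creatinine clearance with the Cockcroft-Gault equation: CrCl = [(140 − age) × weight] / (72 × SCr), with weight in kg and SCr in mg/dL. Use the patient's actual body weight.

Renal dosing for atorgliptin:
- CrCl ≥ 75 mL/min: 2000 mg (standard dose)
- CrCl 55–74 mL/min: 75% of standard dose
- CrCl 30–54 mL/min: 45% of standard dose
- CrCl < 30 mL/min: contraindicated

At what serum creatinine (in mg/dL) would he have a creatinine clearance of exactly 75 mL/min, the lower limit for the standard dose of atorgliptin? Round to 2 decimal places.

Standard dose requires CrCl ≥ 75 mL/min.
Set (140 − 35) × 58.5 / (72 × SCr) = 75
SCr = (140 − 35) × 58.5 / (72 × 75) = 1.137 mg/dL

1.14 mg/dL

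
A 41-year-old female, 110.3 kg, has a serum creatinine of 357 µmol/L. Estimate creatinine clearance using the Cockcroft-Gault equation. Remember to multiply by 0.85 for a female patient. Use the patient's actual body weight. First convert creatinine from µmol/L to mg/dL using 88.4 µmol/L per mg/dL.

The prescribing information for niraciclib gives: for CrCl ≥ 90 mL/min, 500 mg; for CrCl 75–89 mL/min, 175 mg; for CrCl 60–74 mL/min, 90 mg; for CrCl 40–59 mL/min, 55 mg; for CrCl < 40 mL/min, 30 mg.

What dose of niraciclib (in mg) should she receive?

30 mg

SCr = 357 / 88.4 = 4.038 mg/dL
CrCl = (140 − 41) × 110.3 / (72 × 4.038) × 0.85 = 10919.7 / 290.74 × 0.85 ≈ 31.9 mL/min
CrCl ≈ 32 mL/min → bracket < 40 mL/min.
Dose for this bracket: 30 mg.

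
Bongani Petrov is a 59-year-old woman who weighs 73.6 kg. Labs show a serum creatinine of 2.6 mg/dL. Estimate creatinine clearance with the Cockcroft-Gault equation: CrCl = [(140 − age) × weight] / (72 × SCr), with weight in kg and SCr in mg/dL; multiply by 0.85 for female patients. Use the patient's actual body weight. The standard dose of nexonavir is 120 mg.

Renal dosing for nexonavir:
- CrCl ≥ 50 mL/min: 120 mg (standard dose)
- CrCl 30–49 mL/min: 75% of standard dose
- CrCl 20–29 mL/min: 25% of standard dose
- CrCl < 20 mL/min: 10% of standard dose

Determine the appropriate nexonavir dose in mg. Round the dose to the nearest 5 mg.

CrCl = (140 − 59) × 73.6 / (72 × 2.6) × 0.85 = 5961.6 / 187.20 × 0.85 ≈ 27.1 mL/min
CrCl ≈ 27 mL/min → bracket 20–29 mL/min.
25% of 120 mg = 30 mg

30 mg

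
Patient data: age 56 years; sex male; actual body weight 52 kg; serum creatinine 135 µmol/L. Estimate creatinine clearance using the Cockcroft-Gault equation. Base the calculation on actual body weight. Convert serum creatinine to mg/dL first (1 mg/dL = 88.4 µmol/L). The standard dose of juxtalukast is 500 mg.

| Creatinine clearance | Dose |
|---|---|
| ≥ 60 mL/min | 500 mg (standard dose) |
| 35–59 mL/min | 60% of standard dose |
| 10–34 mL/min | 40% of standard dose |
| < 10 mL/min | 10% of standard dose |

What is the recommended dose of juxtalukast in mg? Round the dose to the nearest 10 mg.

300 mg

SCr = 135 / 88.4 = 1.527 mg/dL
CrCl = (140 − 56) × 52 / (72 × 1.527) = 4368.0 / 109.94 ≈ 39.7 mL/min
CrCl ≈ 40 mL/min → bracket 35–59 mL/min.
60% of 500 mg = 300 mg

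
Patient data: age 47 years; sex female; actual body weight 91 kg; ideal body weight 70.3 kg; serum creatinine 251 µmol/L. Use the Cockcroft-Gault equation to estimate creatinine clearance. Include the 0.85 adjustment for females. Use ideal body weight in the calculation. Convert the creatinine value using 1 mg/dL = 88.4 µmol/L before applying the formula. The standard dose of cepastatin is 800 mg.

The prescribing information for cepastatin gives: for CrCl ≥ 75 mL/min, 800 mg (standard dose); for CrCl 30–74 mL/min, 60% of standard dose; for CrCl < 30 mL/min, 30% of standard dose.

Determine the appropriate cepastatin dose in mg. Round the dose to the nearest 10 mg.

240 mg

SCr = 251 / 88.4 = 2.839 mg/dL
CrCl = (140 − 47) × 70.3 / (72 × 2.839) × 0.85 = 6537.9 / 204.41 × 0.85 ≈ 27.2 mL/min
CrCl ≈ 27 mL/min → bracket < 30 mL/min.
30% of 800 mg = 240 mg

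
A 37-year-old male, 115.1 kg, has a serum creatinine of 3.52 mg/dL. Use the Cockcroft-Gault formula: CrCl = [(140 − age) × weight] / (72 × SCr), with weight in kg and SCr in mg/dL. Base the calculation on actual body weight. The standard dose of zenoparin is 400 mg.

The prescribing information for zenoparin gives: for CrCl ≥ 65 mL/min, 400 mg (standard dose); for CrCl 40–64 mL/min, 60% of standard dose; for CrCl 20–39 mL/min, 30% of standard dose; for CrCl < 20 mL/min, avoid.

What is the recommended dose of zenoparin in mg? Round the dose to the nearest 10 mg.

CrCl = (140 − 37) × 115.1 / (72 × 3.52) = 11855.3 / 253.44 ≈ 46.8 mL/min
CrCl ≈ 47 mL/min → bracket 40–64 mL/min.
60% of 400 mg = 240 mg

240 mg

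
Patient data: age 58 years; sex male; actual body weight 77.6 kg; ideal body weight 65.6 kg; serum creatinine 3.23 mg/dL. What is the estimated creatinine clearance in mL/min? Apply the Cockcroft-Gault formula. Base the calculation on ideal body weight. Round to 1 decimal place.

CrCl = (140 − 58) × 65.6 / (72 × 3.23) = 5379.2 / 232.56 ≈ 23.1 mL/min

23.1 mL/min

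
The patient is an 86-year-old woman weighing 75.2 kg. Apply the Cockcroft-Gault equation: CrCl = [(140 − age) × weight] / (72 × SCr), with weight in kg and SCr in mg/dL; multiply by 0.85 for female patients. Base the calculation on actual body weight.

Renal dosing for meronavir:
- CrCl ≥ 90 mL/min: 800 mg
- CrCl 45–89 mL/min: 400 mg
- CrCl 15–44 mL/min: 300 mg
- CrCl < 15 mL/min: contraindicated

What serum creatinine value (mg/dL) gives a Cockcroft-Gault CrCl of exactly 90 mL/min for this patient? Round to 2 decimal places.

0.53 mg/dL

Standard dose requires CrCl ≥ 90 mL/min.
Set (140 − 86) × 75.2 × 0.85 / (72 × SCr) = 90
SCr = (140 − 86) × 75.2 × 0.85 / (72 × 90) = 0.533 mg/dL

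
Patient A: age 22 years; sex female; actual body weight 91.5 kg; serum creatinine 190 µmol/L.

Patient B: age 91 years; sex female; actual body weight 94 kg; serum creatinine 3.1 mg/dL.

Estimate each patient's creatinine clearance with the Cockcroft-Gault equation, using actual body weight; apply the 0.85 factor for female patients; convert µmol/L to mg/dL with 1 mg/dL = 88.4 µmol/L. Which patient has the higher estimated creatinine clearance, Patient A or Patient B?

Patient A: SCr = 190 / 88.4 = 2.149 mg/dL
Patient A: CrCl = (140 − 22) × 91.5 / (72 × 2.149) × 0.85 = 10797.0 / 154.73 × 0.85 ≈ 59.3 mL/min
Patient B: CrCl = (140 − 91) × 94 / (72 × 3.1) × 0.85 = 4606.0 / 223.20 × 0.85 ≈ 17.5 mL/min
59.3 vs 17.5 mL/min → Patient A is higher.

Patient A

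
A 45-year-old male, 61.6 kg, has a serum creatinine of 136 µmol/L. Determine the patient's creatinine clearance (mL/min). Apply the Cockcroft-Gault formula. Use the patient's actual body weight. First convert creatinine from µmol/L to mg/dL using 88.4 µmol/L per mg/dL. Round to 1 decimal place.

52.8 mL/min

SCr = 136 / 88.4 = 1.538 mg/dL
CrCl = (140 − 45) × 61.6 / (72 × 1.538) = 5852.0 / 110.74 ≈ 52.8 mL/min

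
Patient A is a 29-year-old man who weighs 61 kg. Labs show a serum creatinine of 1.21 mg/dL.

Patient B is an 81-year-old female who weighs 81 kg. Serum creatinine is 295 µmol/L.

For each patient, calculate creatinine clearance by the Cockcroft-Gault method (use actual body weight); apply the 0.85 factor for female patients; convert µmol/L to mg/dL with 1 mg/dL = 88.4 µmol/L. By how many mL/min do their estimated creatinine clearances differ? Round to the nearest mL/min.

61 mL/min

Patient A: CrCl = (140 − 29) × 61 / (72 × 1.21) = 6771.0 / 87.12 ≈ 77.7 mL/min
Patient B: SCr = 295 / 88.4 = 3.337 mg/dL
Patient B: CrCl = (140 − 81) × 81 / (72 × 3.337) × 0.85 = 4779.0 / 240.26 × 0.85 ≈ 16.9 mL/min
|77.7 − 16.9| = 60.8 mL/min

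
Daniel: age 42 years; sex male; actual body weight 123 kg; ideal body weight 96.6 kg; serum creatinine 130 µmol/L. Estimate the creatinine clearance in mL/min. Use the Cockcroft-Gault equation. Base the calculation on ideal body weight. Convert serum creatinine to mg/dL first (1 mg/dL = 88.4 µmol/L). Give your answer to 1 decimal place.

89.4 mL/min

SCr = 130 / 88.4 = 1.471 mg/dL
CrCl = (140 − 42) × 96.6 / (72 × 1.471) = 9466.8 / 105.91 ≈ 89.4 mL/min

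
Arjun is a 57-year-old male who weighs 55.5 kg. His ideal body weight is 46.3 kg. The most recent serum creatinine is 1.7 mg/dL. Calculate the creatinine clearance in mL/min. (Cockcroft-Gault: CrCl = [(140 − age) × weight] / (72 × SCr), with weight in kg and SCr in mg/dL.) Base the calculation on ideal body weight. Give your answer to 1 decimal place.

CrCl = (140 − 57) × 46.3 / (72 × 1.7) = 3842.9 / 122.40 ≈ 31.4 mL/min

31.4 mL/min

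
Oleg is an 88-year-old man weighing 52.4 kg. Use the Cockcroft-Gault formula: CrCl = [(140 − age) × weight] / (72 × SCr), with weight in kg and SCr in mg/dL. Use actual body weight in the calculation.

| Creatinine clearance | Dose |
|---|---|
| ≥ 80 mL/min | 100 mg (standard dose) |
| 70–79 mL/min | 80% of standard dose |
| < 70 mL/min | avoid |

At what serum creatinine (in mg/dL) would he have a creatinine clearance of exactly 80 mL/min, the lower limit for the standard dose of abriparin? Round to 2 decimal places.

0.47 mg/dL

Standard dose requires CrCl ≥ 80 mL/min.
Set (140 − 88) × 52.4 / (72 × SCr) = 80
SCr = (140 − 88) × 52.4 / (72 × 80) = 0.473 mg/dL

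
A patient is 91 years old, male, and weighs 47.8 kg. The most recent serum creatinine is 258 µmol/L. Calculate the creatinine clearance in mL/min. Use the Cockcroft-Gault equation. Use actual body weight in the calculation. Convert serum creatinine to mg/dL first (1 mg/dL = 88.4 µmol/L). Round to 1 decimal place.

11.1 mL/min

SCr = 258 / 88.4 = 2.919 mg/dL
CrCl = (140 − 91) × 47.8 / (72 × 2.919) = 2342.2 / 210.17 ≈ 11.1 mL/min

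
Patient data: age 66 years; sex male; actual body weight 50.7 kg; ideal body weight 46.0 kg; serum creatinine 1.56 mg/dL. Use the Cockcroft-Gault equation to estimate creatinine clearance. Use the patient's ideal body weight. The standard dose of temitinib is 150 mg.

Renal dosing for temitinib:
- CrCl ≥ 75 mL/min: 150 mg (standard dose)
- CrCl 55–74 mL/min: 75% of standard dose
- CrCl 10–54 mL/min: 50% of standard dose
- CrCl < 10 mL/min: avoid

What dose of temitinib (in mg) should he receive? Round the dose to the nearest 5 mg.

75 mg

CrCl = (140 − 66) × 46 / (72 × 1.56) = 3404.0 / 112.32 ≈ 30.3 mL/min
CrCl ≈ 30 mL/min → bracket 10–54 mL/min.
50% of 150 mg = 75 mg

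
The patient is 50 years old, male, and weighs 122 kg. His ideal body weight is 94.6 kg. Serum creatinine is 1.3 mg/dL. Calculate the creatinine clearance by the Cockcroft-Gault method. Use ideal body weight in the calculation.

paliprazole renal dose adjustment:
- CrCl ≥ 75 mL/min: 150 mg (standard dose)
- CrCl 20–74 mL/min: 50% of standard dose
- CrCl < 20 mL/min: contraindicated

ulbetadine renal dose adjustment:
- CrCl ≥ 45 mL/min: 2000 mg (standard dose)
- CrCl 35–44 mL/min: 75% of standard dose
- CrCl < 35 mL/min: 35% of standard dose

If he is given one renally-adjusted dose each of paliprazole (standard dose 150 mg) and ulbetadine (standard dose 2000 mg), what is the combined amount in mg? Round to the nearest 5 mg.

CrCl = (140 − 50) × 94.6 / (72 × 1.3) = 8514.0 / 93.60 ≈ 91.0 mL/min
CrCl ≈ 91 mL/min.
paliprazole: ≥ 75 mL/min → 100% of 150 mg = 150 mg.
ulbetadine: ≥ 45 mL/min → 100% of 2000 mg = 2000 mg.
Total = 150 + 2000 = 2150 mg.

2150 mg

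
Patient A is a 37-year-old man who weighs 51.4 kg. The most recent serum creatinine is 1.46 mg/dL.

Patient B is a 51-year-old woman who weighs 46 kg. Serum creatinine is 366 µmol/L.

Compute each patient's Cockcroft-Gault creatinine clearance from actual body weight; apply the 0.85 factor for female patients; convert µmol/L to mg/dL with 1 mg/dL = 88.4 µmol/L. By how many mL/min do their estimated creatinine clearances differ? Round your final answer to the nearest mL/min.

Patient A: CrCl = (140 − 37) × 51.4 / (72 × 1.46) = 5294.2 / 105.12 ≈ 50.4 mL/min
Patient B: SCr = 366 / 88.4 = 4.14 mg/dL
Patient B: CrCl = (140 − 51) × 46 / (72 × 4.14) × 0.85 = 4094.0 / 298.08 × 0.85 ≈ 11.7 mL/min
|50.4 − 11.7| = 38.7 mL/min

39 mL/min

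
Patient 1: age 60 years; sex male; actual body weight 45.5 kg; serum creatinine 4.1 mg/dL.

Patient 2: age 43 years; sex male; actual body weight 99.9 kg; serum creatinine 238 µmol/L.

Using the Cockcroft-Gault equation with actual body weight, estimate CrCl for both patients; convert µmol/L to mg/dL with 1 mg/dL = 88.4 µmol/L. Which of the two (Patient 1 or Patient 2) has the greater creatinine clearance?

Patient 1: CrCl = (140 − 60) × 45.5 / (72 × 4.1) = 3640.0 / 295.20 ≈ 12.3 mL/min
Patient 2: SCr = 238 / 88.4 = 2.692 mg/dL
Patient 2: CrCl = (140 − 43) × 99.9 / (72 × 2.692) = 9690.3 / 193.82 ≈ 50.0 mL/min
12.3 vs 50.0 mL/min → Patient 2 is higher.

Patient 2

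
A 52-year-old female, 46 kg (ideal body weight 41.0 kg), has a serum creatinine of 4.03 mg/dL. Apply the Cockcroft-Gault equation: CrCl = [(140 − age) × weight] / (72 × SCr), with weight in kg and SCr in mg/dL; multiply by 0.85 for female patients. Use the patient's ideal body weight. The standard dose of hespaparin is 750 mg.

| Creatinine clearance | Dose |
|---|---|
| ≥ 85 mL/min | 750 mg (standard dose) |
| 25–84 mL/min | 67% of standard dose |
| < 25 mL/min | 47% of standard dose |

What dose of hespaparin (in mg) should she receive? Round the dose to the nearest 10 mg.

CrCl = (140 − 52) × 41 / (72 × 4.03) × 0.85 = 3608.0 / 290.16 × 0.85 ≈ 10.6 mL/min
CrCl ≈ 11 mL/min → bracket < 25 mL/min.
47% of 750 mg = 352.5 mg → 350 mg

350 mg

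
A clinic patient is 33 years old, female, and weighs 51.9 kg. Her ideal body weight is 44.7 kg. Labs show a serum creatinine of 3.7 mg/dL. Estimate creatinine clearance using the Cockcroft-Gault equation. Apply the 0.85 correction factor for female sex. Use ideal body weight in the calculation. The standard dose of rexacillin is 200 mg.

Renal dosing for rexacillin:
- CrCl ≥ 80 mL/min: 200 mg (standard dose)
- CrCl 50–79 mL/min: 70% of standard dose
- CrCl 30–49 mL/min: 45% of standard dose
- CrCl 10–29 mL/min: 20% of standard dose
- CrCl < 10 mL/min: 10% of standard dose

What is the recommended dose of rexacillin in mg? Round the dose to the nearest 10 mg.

40 mg

CrCl = (140 − 33) × 44.7 / (72 × 3.7) × 0.85 = 4782.9 / 266.40 × 0.85 ≈ 15.3 mL/min
CrCl ≈ 15 mL/min → bracket 10–29 mL/min.
20% of 200 mg = 40 mg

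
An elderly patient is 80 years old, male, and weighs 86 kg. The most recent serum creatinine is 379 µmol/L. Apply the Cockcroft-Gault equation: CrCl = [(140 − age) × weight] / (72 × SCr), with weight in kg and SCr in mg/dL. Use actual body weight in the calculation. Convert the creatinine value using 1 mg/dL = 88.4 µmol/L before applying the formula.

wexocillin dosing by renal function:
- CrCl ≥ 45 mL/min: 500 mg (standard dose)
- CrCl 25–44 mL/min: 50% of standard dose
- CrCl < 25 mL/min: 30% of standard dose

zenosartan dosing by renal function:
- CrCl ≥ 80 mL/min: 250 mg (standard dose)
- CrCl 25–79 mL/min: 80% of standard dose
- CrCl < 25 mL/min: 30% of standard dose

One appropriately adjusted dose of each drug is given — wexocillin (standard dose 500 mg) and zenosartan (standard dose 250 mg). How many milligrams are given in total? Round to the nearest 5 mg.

SCr = 379 / 88.4 = 4.287 mg/dL
CrCl = (140 − 80) × 86 / (72 × 4.287) = 5160.0 / 308.66 ≈ 16.7 mL/min
CrCl ≈ 17 mL/min.
wexocillin: < 25 mL/min → 30% of 500 mg = 150 mg.
zenosartan: < 25 mL/min → 30% of 250 mg = 75 mg.
Total = 150 + 75 = 225 mg.

225 mg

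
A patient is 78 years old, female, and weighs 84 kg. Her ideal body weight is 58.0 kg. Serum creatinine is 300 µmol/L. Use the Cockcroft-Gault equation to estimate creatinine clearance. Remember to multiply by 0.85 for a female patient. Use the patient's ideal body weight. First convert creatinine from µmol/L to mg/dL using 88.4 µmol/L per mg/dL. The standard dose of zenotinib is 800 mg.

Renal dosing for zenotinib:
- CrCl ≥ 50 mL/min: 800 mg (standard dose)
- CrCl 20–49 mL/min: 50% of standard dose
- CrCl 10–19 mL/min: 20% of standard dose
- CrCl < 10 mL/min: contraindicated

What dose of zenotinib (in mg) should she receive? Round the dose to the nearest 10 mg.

SCr = 300 / 88.4 = 3.394 mg/dL
CrCl = (140 − 78) × 58 / (72 × 3.394) × 0.85 = 3596.0 / 244.37 × 0.85 ≈ 12.5 mL/min
CrCl ≈ 13 mL/min → bracket 10–19 mL/min.
20% of 800 mg = 160 mg

160 mg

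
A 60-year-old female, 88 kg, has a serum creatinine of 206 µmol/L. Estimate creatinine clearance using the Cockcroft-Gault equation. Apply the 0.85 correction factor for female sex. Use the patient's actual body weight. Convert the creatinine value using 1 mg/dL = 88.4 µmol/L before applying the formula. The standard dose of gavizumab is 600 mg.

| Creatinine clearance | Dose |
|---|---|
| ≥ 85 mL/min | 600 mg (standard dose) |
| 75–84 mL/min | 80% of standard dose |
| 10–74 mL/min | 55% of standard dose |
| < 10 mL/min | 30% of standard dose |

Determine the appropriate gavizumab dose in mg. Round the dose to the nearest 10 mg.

330 mg

SCr = 206 / 88.4 = 2.33 mg/dL
CrCl = (140 − 60) × 88 / (72 × 2.33) × 0.85 = 7040.0 / 167.76 × 0.85 ≈ 35.7 mL/min
CrCl ≈ 36 mL/min → bracket 10–74 mL/min.
55% of 600 mg = 330 mg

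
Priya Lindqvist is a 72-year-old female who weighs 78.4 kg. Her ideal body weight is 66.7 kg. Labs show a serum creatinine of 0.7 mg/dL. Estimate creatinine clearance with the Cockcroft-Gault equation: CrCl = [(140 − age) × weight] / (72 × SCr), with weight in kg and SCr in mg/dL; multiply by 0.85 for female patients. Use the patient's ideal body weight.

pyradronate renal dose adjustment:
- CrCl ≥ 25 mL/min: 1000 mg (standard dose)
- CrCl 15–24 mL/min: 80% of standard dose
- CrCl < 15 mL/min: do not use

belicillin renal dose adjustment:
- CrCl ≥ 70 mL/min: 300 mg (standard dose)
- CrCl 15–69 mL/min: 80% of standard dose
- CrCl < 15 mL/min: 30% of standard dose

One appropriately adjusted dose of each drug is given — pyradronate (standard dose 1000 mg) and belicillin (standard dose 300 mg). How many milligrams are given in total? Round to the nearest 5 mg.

1300 mg

CrCl = (140 − 72) × 66.7 / (72 × 0.7) × 0.85 = 4535.6 / 50.40 × 0.85 ≈ 76.5 mL/min
CrCl ≈ 76 mL/min.
pyradronate: ≥ 25 mL/min → 100% of 1000 mg = 1000 mg.
belicillin: ≥ 70 mL/min → 100% of 300 mg = 300 mg.
Total = 1000 + 300 = 1300 mg.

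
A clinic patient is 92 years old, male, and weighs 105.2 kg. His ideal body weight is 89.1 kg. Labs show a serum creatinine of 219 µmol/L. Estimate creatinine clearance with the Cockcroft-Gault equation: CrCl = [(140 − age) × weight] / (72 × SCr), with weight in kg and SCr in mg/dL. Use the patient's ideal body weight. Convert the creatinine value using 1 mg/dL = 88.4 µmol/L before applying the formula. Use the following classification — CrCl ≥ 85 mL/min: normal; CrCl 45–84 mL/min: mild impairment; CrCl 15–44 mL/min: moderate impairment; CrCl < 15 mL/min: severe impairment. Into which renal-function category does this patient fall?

moderate impairment

SCr = 219 / 88.4 = 2.477 mg/dL
CrCl = (140 − 92) × 89.1 / (72 × 2.477) = 4276.8 / 178.34 ≈ 24.0 mL/min
24 mL/min falls in the 'moderate impairment' range.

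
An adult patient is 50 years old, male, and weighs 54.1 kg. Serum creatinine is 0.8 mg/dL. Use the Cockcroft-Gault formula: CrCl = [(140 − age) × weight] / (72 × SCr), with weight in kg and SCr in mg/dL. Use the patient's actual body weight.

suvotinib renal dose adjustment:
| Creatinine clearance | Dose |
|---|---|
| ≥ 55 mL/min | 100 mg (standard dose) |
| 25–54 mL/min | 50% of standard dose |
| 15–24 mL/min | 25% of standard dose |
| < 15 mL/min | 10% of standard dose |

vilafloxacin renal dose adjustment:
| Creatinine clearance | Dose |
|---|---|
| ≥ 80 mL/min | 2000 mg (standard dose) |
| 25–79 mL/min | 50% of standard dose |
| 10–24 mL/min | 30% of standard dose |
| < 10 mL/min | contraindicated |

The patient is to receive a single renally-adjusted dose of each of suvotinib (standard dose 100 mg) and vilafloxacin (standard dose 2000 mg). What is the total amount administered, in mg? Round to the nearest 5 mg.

CrCl = (140 − 50) × 54.1 / (72 × 0.8) = 4869.0 / 57.60 ≈ 84.5 mL/min
CrCl ≈ 85 mL/min.
suvotinib: ≥ 55 mL/min → 100% of 100 mg = 100 mg.
vilafloxacin: ≥ 80 mL/min → 100% of 2000 mg = 2000 mg.
Total = 100 + 2000 = 2100 mg.

2100 mg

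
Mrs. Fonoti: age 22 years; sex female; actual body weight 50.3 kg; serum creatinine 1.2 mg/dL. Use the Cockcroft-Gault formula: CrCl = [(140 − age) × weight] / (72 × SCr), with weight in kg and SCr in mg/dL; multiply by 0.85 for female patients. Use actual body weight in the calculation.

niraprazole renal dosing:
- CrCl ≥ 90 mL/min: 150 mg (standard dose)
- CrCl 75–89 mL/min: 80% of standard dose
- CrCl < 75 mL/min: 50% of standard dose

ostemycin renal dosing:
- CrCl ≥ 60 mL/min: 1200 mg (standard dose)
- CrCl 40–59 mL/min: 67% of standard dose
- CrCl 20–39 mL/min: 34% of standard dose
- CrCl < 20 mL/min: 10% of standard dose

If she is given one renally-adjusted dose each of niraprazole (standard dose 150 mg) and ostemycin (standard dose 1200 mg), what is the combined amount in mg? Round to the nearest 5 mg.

CrCl = (140 − 22) × 50.3 / (72 × 1.2) × 0.85 = 5935.4 / 86.40 × 0.85 ≈ 58.4 mL/min
CrCl ≈ 58 mL/min.
niraprazole: < 75 mL/min → 50% of 150 mg = 75 mg.
ostemycin: 40–59 mL/min → 67% of 1200 mg = 804 mg.
Total = 75 + 804 = 879 mg.

880 mg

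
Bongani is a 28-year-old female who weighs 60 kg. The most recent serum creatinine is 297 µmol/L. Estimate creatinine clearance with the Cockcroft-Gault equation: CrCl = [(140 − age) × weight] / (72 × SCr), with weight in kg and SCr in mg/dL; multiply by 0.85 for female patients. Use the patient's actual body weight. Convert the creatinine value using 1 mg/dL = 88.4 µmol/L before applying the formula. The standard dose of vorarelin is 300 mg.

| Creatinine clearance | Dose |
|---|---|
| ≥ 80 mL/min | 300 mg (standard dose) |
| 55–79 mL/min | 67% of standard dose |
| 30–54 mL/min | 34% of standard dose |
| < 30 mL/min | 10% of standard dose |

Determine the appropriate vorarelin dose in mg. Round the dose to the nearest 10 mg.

30 mg

SCr = 297 / 88.4 = 3.36 mg/dL
CrCl = (140 − 28) × 60 / (72 × 3.36) × 0.85 = 6720.0 / 241.92 × 0.85 ≈ 23.6 mL/min
CrCl ≈ 24 mL/min → bracket < 30 mL/min.
10% of 300 mg = 30 mg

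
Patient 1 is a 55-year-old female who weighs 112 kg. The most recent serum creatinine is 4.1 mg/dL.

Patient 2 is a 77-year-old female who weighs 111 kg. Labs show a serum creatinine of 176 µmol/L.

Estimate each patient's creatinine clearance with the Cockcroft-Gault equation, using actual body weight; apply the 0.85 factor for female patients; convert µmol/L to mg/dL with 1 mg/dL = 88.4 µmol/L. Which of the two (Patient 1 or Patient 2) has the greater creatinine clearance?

Patient 1: CrCl = (140 − 55) × 112 / (72 × 4.1) × 0.85 = 9520.0 / 295.20 × 0.85 ≈ 27.4 mL/min
Patient 2: SCr = 176 / 88.4 = 1.991 mg/dL
Patient 2: CrCl = (140 − 77) × 111 / (72 × 1.991) × 0.85 = 6993.0 / 143.35 × 0.85 ≈ 41.5 mL/min
27.4 vs 41.5 mL/min → Patient 2 is higher.

Patient 2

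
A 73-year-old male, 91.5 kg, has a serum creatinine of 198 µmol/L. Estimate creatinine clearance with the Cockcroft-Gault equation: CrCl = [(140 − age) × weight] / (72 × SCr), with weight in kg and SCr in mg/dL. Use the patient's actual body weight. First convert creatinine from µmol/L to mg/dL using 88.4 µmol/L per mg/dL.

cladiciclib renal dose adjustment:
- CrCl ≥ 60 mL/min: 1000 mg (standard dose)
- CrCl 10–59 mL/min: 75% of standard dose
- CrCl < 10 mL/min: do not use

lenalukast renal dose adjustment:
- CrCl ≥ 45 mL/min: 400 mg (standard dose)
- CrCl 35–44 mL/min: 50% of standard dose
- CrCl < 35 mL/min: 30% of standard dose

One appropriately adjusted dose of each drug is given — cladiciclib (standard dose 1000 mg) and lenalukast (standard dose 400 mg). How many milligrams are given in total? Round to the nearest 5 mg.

950 mg

SCr = 198 / 88.4 = 2.24 mg/dL
CrCl = (140 − 73) × 91.5 / (72 × 2.24) = 6130.5 / 161.28 ≈ 38.0 mL/min
CrCl ≈ 38 mL/min.
cladiciclib: 10–59 mL/min → 75% of 1000 mg = 750 mg.
lenalukast: 35–44 mL/min → 50% of 400 mg = 200 mg.
Total = 750 + 200 = 950 mg.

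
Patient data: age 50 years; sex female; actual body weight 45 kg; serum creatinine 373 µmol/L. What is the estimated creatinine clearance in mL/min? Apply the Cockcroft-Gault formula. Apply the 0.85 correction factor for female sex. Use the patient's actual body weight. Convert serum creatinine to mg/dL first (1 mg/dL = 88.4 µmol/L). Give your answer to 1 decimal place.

11.3 mL/min

SCr = 373 / 88.4 = 4.219 mg/dL
CrCl = (140 − 50) × 45 / (72 × 4.219) × 0.85 = 4050.0 / 303.77 × 0.85 ≈ 11.3 mL/min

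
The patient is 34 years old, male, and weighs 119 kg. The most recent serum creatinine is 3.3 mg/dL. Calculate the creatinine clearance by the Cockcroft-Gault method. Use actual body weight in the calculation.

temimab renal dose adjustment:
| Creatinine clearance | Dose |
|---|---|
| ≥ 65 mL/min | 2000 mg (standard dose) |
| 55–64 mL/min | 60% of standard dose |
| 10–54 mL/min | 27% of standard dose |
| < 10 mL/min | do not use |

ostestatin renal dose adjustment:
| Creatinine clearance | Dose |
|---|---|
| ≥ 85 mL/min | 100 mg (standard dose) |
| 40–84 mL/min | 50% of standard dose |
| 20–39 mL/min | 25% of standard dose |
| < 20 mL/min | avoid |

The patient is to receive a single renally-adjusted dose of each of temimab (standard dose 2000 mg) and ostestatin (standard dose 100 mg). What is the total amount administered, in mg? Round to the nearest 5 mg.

CrCl = (140 − 34) × 119 / (72 × 3.3) = 12614.0 / 237.60 ≈ 53.1 mL/min
CrCl ≈ 53 mL/min.
temimab: 10–54 mL/min → 27% of 2000 mg = 540 mg.
ostestatin: 40–84 mL/min → 50% of 100 mg = 50 mg.
Total = 540 + 50 = 590 mg.

590 mg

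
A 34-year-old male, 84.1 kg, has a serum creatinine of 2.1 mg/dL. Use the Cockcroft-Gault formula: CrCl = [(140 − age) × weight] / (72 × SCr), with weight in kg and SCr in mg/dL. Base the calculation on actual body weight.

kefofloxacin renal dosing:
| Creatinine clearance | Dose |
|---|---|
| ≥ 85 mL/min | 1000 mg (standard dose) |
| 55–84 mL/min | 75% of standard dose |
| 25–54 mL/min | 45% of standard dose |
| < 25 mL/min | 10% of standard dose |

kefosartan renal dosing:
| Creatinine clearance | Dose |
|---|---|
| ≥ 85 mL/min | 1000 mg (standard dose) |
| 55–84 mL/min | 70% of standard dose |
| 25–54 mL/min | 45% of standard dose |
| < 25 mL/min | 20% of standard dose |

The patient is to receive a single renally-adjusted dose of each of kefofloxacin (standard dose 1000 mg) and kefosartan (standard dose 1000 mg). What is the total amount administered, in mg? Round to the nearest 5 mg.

1450 mg

CrCl = (140 − 34) × 84.1 / (72 × 2.1) = 8914.6 / 151.20 ≈ 59.0 mL/min
CrCl ≈ 59 mL/min.
kefofloxacin: 55–84 mL/min → 75% of 1000 mg = 750 mg.
kefosartan: 55–84 mL/min → 70% of 1000 mg = 700 mg.
Total = 750 + 700 = 1450 mg.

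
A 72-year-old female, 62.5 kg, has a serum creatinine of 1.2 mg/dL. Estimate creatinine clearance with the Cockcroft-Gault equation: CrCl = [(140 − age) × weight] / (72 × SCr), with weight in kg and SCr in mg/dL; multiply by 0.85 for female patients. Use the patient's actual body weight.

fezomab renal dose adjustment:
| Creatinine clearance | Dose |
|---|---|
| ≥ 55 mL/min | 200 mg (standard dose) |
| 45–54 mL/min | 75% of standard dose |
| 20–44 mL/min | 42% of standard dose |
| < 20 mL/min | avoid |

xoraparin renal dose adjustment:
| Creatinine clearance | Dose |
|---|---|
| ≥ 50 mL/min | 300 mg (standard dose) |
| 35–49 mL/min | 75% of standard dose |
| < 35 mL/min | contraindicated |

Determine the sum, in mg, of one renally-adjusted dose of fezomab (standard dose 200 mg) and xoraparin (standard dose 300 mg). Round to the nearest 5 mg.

310 mg

CrCl = (140 − 72) × 62.5 / (72 × 1.2) × 0.85 = 4250.0 / 86.40 × 0.85 ≈ 41.8 mL/min
CrCl ≈ 42 mL/min.
fezomab: 20–44 mL/min → 42% of 200 mg = 84 mg.
xoraparin: 35–49 mL/min → 75% of 300 mg = 225 mg.
Total = 84 + 225 = 309 mg.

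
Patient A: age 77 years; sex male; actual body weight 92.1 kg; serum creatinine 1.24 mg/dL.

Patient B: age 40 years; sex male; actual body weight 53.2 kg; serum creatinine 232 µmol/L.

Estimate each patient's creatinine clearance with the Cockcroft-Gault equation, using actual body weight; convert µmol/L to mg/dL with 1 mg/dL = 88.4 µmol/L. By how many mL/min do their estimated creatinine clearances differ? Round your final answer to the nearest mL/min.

Patient A: CrCl = (140 − 77) × 92.1 / (72 × 1.24) = 5802.3 / 89.28 ≈ 65.0 mL/min
Patient B: SCr = 232 / 88.4 = 2.624 mg/dL
Patient B: CrCl = (140 − 40) × 53.2 / (72 × 2.624) = 5320.0 / 188.93 ≈ 28.2 mL/min
|65.0 − 28.2| = 36.8 mL/min

37 mL/min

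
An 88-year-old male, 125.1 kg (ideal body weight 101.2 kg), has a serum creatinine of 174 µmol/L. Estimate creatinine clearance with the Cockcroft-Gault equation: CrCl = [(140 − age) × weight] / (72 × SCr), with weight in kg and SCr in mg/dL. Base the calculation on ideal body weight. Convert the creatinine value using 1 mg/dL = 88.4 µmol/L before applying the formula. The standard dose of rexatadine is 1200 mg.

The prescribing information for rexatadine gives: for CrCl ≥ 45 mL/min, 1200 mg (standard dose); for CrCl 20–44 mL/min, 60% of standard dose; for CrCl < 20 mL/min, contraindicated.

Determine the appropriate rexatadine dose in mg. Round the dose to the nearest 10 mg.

SCr = 174 / 88.4 = 1.968 mg/dL
CrCl = (140 − 88) × 101.2 / (72 × 1.968) = 5262.4 / 141.70 ≈ 37.1 mL/min
CrCl ≈ 37 mL/min → bracket 20–44 mL/min.
60% of 1200 mg = 720 mg

720 mg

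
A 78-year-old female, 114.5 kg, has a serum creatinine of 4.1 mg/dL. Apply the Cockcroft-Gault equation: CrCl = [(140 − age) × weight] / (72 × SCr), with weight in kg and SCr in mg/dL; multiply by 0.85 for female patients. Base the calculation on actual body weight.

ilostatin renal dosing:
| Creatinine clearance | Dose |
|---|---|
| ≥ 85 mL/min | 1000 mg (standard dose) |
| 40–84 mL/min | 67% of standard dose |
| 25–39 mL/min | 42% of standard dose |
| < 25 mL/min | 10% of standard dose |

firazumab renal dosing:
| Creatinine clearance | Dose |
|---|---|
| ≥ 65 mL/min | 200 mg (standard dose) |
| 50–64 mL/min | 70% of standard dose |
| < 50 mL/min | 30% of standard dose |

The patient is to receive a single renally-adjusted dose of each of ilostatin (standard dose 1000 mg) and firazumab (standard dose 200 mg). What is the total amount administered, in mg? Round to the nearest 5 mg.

CrCl = (140 − 78) × 114.5 / (72 × 4.1) × 0.85 = 7099.0 / 295.20 × 0.85 ≈ 20.4 mL/min
CrCl ≈ 20 mL/min.
ilostatin: < 25 mL/min → 10% of 1000 mg = 100 mg.
firazumab: < 50 mL/min → 30% of 200 mg = 60 mg.
Total = 100 + 60 = 160 mg.

160 mg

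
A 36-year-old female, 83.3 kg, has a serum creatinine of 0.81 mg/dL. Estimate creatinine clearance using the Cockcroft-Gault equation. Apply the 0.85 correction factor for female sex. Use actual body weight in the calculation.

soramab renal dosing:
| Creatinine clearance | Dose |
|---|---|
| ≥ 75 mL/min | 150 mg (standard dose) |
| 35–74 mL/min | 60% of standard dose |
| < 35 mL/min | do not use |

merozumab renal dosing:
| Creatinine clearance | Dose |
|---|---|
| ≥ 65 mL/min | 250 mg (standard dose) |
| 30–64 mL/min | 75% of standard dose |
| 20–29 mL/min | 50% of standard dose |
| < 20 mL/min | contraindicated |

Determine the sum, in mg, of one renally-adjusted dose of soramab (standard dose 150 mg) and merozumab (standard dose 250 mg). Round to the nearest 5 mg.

CrCl = (140 − 36) × 83.3 / (72 × 0.81) × 0.85 = 8663.2 / 58.32 × 0.85 ≈ 126.3 mL/min
CrCl ≈ 126 mL/min.
soramab: ≥ 75 mL/min → 100% of 150 mg = 150 mg.
merozumab: ≥ 65 mL/min → 100% of 250 mg = 250 mg.
Total = 150 + 250 = 400 mg.

400 mg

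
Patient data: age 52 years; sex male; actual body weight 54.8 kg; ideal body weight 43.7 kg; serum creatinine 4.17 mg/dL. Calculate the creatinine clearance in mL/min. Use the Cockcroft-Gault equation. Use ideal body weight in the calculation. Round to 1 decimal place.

CrCl = (140 − 52) × 43.7 / (72 × 4.17) = 3845.6 / 300.24 ≈ 12.8 mL/min

12.8 mL/min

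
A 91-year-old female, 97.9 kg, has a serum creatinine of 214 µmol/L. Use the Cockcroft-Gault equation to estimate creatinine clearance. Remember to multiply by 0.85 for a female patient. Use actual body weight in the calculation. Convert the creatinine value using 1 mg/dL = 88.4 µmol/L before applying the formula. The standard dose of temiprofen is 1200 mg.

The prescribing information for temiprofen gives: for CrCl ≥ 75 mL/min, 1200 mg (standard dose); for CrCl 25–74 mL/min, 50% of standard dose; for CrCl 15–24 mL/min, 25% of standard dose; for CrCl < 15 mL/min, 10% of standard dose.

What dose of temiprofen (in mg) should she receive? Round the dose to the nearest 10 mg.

300 mg

SCr = 214 / 88.4 = 2.421 mg/dL
CrCl = (140 − 91) × 97.9 / (72 × 2.421) × 0.85 = 4797.1 / 174.31 × 0.85 ≈ 23.4 mL/min
CrCl ≈ 23 mL/min → bracket 15–24 mL/min.
25% of 1200 mg = 300 mg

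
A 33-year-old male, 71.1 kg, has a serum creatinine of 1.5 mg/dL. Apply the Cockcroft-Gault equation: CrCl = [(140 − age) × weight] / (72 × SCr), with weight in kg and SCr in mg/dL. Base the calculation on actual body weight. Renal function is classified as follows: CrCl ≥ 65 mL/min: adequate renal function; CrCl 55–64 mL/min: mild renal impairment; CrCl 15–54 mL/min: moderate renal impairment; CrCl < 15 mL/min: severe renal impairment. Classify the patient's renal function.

adequate renal function

CrCl = (140 − 33) × 71.1 / (72 × 1.5) = 7607.7 / 108.00 ≈ 70.4 mL/min
70 mL/min falls in the 'adequate renal function' range.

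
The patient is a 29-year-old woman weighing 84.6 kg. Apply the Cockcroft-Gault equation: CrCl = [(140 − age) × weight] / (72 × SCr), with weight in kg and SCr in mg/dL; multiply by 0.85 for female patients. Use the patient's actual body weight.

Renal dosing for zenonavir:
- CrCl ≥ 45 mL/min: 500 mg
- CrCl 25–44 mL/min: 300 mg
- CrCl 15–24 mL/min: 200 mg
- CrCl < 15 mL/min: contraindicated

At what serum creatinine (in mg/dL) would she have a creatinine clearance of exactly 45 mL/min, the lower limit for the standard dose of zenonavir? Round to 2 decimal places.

Standard dose requires CrCl ≥ 45 mL/min.
Set (140 − 29) × 84.6 × 0.85 / (72 × SCr) = 45
SCr = (140 − 29) × 84.6 × 0.85 / (72 × 45) = 2.464 mg/dL

2.46 mg/dL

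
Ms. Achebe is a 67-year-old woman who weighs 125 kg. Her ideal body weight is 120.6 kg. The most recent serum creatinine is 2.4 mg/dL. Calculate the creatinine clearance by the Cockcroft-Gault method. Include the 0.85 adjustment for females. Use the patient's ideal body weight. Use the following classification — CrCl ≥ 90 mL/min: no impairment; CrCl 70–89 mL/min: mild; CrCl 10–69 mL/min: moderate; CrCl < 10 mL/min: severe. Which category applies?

moderate

CrCl = (140 − 67) × 120.6 / (72 × 2.4) × 0.85 = 8803.8 / 172.80 × 0.85 ≈ 43.3 mL/min
43 mL/min falls in the 'moderate' range.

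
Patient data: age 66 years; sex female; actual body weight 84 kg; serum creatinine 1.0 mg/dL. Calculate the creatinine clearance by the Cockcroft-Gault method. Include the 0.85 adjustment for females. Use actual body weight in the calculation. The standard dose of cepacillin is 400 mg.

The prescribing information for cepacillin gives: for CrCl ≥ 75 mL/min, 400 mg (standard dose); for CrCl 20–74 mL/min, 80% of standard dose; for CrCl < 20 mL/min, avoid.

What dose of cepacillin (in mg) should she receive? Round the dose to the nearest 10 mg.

320 mg

CrCl = (140 − 66) × 84 / (72 × 1) × 0.85 = 6216.0 / 72.00 × 0.85 ≈ 73.4 mL/min
CrCl ≈ 73 mL/min → bracket 20–74 mL/min.
80% of 400 mg = 320 mg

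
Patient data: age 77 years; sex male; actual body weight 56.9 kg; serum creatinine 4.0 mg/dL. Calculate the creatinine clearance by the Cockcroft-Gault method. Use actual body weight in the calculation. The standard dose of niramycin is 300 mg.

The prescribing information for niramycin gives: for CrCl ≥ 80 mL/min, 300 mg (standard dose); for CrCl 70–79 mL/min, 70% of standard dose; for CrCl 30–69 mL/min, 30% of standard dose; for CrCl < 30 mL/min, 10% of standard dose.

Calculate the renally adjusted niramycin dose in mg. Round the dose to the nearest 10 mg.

30 mg

CrCl = (140 − 77) × 56.9 / (72 × 4) = 3584.7 / 288.00 ≈ 12.4 mL/min
CrCl ≈ 12 mL/min → bracket < 30 mL/min.
10% of 300 mg = 30 mg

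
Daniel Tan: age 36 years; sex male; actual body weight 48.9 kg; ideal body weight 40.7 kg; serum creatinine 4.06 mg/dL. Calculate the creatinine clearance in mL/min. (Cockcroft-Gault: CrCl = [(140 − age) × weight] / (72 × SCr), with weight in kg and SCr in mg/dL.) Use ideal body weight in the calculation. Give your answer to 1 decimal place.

CrCl = (140 − 36) × 40.7 / (72 × 4.06) = 4232.8 / 292.32 ≈ 14.5 mL/min

14.5 mL/min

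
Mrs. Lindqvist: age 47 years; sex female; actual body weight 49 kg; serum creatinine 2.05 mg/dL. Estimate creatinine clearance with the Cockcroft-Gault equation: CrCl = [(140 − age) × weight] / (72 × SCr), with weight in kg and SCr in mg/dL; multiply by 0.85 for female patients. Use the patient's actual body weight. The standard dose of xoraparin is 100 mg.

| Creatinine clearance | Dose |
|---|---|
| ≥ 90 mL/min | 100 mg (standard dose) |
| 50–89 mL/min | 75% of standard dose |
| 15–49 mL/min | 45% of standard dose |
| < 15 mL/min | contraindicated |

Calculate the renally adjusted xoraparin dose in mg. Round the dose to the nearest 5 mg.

CrCl = (140 − 47) × 49 / (72 × 2.05) × 0.85 = 4557.0 / 147.60 × 0.85 ≈ 26.2 mL/min
CrCl ≈ 26 mL/min → bracket 15–49 mL/min.
45% of 100 mg = 45 mg

45 mg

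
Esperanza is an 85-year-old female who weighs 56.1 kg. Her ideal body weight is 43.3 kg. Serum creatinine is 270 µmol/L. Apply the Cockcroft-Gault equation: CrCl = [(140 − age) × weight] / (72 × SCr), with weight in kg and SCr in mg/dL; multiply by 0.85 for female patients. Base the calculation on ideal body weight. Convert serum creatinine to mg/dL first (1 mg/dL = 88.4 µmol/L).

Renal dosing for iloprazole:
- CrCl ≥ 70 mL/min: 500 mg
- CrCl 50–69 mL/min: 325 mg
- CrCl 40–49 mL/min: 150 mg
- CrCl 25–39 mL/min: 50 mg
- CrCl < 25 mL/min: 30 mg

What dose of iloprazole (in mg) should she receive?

30 mg

SCr = 270 / 88.4 = 3.054 mg/dL
CrCl = (140 − 85) × 43.3 / (72 × 3.054) × 0.85 = 2381.5 / 219.89 × 0.85 ≈ 9.2 mL/min
CrCl ≈ 9 mL/min → bracket < 25 mL/min.
Dose for this bracket: 30 mg.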